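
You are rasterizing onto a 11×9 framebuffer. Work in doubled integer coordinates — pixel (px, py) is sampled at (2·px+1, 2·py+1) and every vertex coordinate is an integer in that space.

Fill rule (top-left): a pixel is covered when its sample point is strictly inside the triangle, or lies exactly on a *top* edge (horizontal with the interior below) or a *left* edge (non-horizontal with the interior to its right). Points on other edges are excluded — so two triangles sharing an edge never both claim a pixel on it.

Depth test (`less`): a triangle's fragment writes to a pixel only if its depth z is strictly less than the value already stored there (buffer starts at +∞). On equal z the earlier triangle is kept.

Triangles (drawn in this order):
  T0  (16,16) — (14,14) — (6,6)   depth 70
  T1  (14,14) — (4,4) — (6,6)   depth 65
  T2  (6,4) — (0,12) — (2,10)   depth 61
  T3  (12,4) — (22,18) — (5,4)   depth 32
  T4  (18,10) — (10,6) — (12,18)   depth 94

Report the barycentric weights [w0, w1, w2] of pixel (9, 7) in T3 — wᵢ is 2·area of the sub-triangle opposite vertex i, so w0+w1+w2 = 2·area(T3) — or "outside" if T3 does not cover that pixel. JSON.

T0:
  degenerate (2·area = 0) — covers nothing
T1:
  degenerate (2·area = 0) — covers nothing
T2:
  2·area = 4  (B↔C swapped to make it positive)
  edge (6, 4)→(2, 10): d=(-4,6) right/bottom  bias=-1
  edge (2, 10)→(0, 12): d=(-2,2) right/bottom  bias=-1
  edge (0, 12)→(6, 4): d=(6,-8) top-left  bias=+0
    (5,0)@(11, 1): e=[-18,0,22] → .  [on edge]
    (4,1)@(9, 3): e=[-14,0,18] → .  [on edge]
    (3,2)@(7, 5): e=[-10,0,14] → .  [on edge]
    (2,3)@(5, 7): e=[-6,0,10] → .  [on edge]
    (1,4)@(3, 9): e=[-2,0,6] → .  [on edge]
    (0,5)@(1, 11): e=[2,0,2] → .  [on edge]
  covered (0 px):
    . . . . . . . . . . .
    . . . . . . . . . . .
    . . . . . . . . . . .
    . . . . . . . . . . .
    . . . . . . . . . . .
    . . . . . . . . . . .
    . . . . . . . . . . .
    . . . . . . . . . . .
    . . . . . . . . . . .
T3:
  2·area = 98
  edge (12, 4)→(22, 18): d=(10,14) right/bottom  bias=-1
  edge (22, 18)→(5, 4): d=(-17,-14) top-left  bias=+0
  edge (5, 4)→(12, 4): d=(7,0) top-left  bias=+0
    (3,2)@(7, 5): e=[80,11,7] → X
    (4,2)@(9, 5): e=[52,39,7] → X
    (5,2)@(11, 5): e=[24,67,7] → X
    (6,2)@(13, 5): e=[-4,95,7] → .
    (3,3)@(7, 7): e=[100,-23,21] → .
    (4,3)@(9, 7): e=[72,5,21] → X
    (6,3)@(13, 7): e=[16,61,21] → X
    (7,3)@(15, 7): e=[-12,89,21] → .
    (4,4)@(9, 9): e=[92,-29,35] → .
    (5,4)@(11, 9): e=[64,-1,35] → .
    (6,4)@(13, 9): e=[36,27,35] → X
    (7,4)@(15, 9): e=[8,55,35] → X
    (8,5)@(17, 11): e=[0,49,49] → .  [on edge]
  covered (12 px):
    . . . . . . . . . . .
    . . . . . . . . . . .
    . . . X X X . . . . .
    . . . . X X X . . . .
    . . . . . . X X . . .
    . . . . . . . X . . .
    . . . . . . . . X . .
    . . . . . . . . . X .
    . . . . . . . . . . X
T4:
  2·area = 88  (B↔C swapped to make it positive)
  edge (18, 10)→(12, 18): d=(-6,8) right/bottom  bias=-1
  edge (12, 18)→(10, 6): d=(-2,-12) top-left  bias=+0
  edge (10, 6)→(18, 10): d=(8,4) right/bottom  bias=-1
    (5,3)@(11, 7): e=[74,10,4] → X
    (6,3)@(13, 7): e=[58,34,-4] → .
    (5,4)@(11, 9): e=[62,6,20] → X
    (6,4)@(13, 9): e=[46,30,12] → X
    (7,4)@(15, 9): e=[30,54,4] → X
    (8,4)@(17, 9): e=[14,78,-4] → .
    (5,5)@(11, 11): e=[50,2,36] → X
    (8,5)@(17, 11): e=[2,74,12] → X
    (9,5)@(19, 11): e=[-14,98,4] → .
    (5,6)@(11, 13): e=[38,-2,52] → .
    (6,6)@(13, 13): e=[22,22,44] → X
    (8,6)@(17, 13): e=[-10,70,28] → .
  covered (11 px):
    . . . . . . . . . . .
    . . . . . . . . . . .
    . . . . . . . . . . .
    . . . . . X . . . . .
    . . . . . X X X . . .
    . . . . . X X X X . .
    . . . . . . X X . . .
    . . . . . . X . . . .
    . . . . . . . . . . .

Final: [9,77,12]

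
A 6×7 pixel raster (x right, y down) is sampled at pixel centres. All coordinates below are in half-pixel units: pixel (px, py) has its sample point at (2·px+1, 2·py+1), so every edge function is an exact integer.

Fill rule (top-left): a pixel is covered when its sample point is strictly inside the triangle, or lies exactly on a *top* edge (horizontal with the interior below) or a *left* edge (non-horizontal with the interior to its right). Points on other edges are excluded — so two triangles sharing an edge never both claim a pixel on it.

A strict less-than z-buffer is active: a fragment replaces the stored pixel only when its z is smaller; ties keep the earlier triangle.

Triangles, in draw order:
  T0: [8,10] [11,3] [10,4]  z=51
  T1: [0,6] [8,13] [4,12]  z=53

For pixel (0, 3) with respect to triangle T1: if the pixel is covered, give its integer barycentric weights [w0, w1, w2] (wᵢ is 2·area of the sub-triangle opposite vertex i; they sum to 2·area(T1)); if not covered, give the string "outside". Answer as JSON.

T0:
  2·area = 4  (B↔C swapped to make it positive)
  edge (8, 10)→(10, 4): d=(2,-6) top-left  bias=+0
  edge (10, 4)→(11, 3): d=(1,-1) top-left  bias=+0
  edge (11, 3)→(8, 10): d=(-3,7) right/bottom  bias=-1
    (5,0)@(11, 1): e=[0,-2,6] → ·  [on edge]
    (5,1)@(11, 3): e=[4,0,0] → ·  [on edge]
    (4,2)@(9, 5): e=[-4,0,8] → ·  [on edge]
    (3,3)@(7, 7): e=[-12,0,16] → ·  [on edge]
    (4,3)@(9, 7): e=[0,2,2] → #  [on edge]
    (5,3)@(11, 7): e=[12,4,-12] → ·
    (2,4)@(5, 9): e=[-20,0,24] → ·  [on edge]
    (4,4)@(9, 9): e=[4,4,-4] → ·
    (1,5)@(3, 11): e=[-28,0,32] → ·  [on edge]
    (0,6)@(1, 13): e=[-36,0,40] → ·  [on edge]
    (3,6)@(7, 13): e=[0,6,-2] → ·  [on edge]
  covered (1 px):
    · · · · · ·
    · · · · · ·
    · · · · · ·
    · · · · # ·
    · · · · · ·
    · · · · · ·
    · · · · · ·
T1:
  2·area = 20
  edge (0, 6)→(8, 13): d=(8,7) right/bottom  bias=-1
  edge (8, 13)→(4, 12): d=(-4,-1) top-left  bias=+0
  edge (4, 12)→(0, 6): d=(-4,-6) top-left  bias=+0
    (0,3)@(1, 7): e=[1,17,2] → #
    (1,3)@(3, 7): e=[-13,19,14] → ·
    (0,4)@(1, 9): e=[17,9,-6] → ·
    (1,4)@(3, 9): e=[3,11,6] → #
    (2,4)@(5, 9): e=[-11,13,18] → ·
    (1,5)@(3, 11): e=[19,3,-2] → ·
    (2,5)@(5, 11): e=[5,5,10] → #
    (3,5)@(7, 11): e=[-9,7,22] → ·
    (2,6)@(5, 13): e=[21,-3,2] → ·
  covered (3 px):
    · · · · · ·
    · · · · · ·
    · · · · · ·
    # · · · · ·
    · # · · · ·
    · · # · · ·
    · · · · · ·

Final: [17,2,1]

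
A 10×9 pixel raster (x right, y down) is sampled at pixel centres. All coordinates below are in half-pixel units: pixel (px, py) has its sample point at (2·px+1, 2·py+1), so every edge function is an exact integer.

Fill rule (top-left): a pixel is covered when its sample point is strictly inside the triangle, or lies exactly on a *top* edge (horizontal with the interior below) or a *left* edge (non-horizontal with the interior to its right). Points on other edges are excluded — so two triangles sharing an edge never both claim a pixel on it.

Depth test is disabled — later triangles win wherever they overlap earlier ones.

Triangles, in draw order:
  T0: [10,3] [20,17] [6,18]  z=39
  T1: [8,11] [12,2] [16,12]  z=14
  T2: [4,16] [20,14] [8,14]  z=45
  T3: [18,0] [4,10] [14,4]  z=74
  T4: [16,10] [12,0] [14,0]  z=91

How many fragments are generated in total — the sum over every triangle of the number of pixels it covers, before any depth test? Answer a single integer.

T0:
  2·area = 206
  edge (10, 3)→(20, 17): d=(10,14) right/bottom  bias=-1
  edge (20, 17)→(6, 18): d=(-14,1) right/bottom  bias=-1
  edge (6, 18)→(10, 3): d=(4,-15) top-left  bias=+0
    (5,2)@(11, 5): e=[6,177,23] → X
    (6,2)@(13, 5): e=[-22,175,53] → .
    (4,3)@(9, 7): e=[54,151,1] → X
    (6,3)@(13, 7): e=[-2,147,61] → .
    (4,4)@(9, 9): e=[74,123,9] → X
    (6,4)@(13, 9): e=[18,119,69] → X
    (7,4)@(15, 9): e=[-10,117,99] → .
    (4,5)@(9, 11): e=[94,95,17] → X
    (7,5)@(15, 11): e=[10,89,107] → X
    (8,5)@(17, 11): e=[-18,87,137] → .
    (4,6)@(9, 13): e=[114,67,25] → X
    (8,6)@(17, 13): e=[2,59,145] → X
  covered (28 px):
    . . . . . . . . . .
    . . . . . . . . . .
    . . . . . X . . . .
    . . . . X X . . . .
    . . . . X X X . . .
    . . . . X X X X . .
    . . . . X X X X X .
    . . . X X X X X X .
    . . . X X X X X X X
T1:
  2·area = 76
  edge (8, 11)→(12, 2): d=(4,-9) top-left  bias=+0
  edge (12, 2)→(16, 12): d=(4,10) right/bottom  bias=-1
  edge (16, 12)→(8, 11): d=(-8,-1) top-left  bias=+0
    (5,2)@(11, 5): e=[3,22,51] → X
    (6,2)@(13, 5): e=[21,2,53] → X
    (7,2)@(15, 5): e=[39,-18,55] → .
    (5,3)@(11, 7): e=[11,30,35] → X
    (7,3)@(15, 7): e=[47,-10,39] → .
    (4,4)@(9, 9): e=[1,58,17] → X
    (7,4)@(15, 9): e=[55,-2,23] → .
    (4,5)@(9, 11): e=[9,66,1] → X
    (7,5)@(15, 11): e=[63,6,7] → X
    (8,5)@(17, 11): e=[81,-14,9] → .
    (4,6)@(9, 13): e=[17,74,-15] → .
    (5,6)@(11, 13): e=[35,54,-13] → .
  covered (11 px):
    . . . . . . . . . .
    . . . . . . . . . .
    . . . . . X X . . .
    . . . . . X X . . .
    . . . . X X X . . .
    . . . . X X X X . .
    . . . . . . . . . .
    . . . . . . . . . .
    . . . . . . . . . .
T2:
  2·area = 24  (B↔C swapped to make it positive)
  edge (4, 16)→(8, 14): d=(4,-2) top-left  bias=+0
  edge (8, 14)→(20, 14): d=(12,0) top-left  bias=+0
  edge (20, 14)→(4, 16): d=(-16,2) right/bottom  bias=-1
    (3,7)@(7, 15): e=[2,12,10] → X
    (4,7)@(9, 15): e=[6,12,6] → X
    (5,7)@(11, 15): e=[10,12,2] → X
    (6,7)@(13, 15): e=[14,12,-2] → .
    (3,8)@(7, 17): e=[10,36,-22] → .
    (4,8)@(9, 17): e=[14,36,-26] → .
    (5,8)@(11, 17): e=[18,36,-30] → .
  covered (3 px):
    . . . . . . . . . .
    . . . . . . . . . .
    . . . . . . . . . .
    . . . . . . . . . .
    . . . . . . . . . .
    . . . . . . . . . .
    . . . . . . . . . .
    . . . X X X . . . .
    . . . . . . . . . .
T3:
  2·area = 16  (B↔C swapped to make it positive)
  edge (18, 0)→(14, 4): d=(-4,4) right/bottom  bias=-1
  edge (14, 4)→(4, 10): d=(-10,6) right/bottom  bias=-1
  edge (4, 10)→(18, 0): d=(14,-10) top-left  bias=+0
    (8,0)@(17, 1): e=[0,12,4] → .  [on edge]
    (9,0)@(19, 1): e=[-8,0,24] → .  [on edge]
    (7,1)@(15, 3): e=[0,4,12] → .  [on edge]
    (5,2)@(11, 5): e=[8,8,0] → X  [on edge]
    (6,2)@(13, 5): e=[0,-4,20] → .  [on edge]
    (4,3)@(9, 7): e=[8,0,8] → .  [on edge]
    (5,3)@(11, 7): e=[0,-12,28] → .  [on edge]
    (4,4)@(9, 9): e=[0,-20,36] → .  [on edge]
    (3,5)@(7, 11): e=[0,-28,44] → .  [on edge]
    (2,6)@(5, 13): e=[0,-36,52] → .  [on edge]
    (1,7)@(3, 15): e=[0,-44,60] → .  [on edge]
    (0,8)@(1, 17): e=[0,-52,68] → .  [on edge]
  covered (1 px):
    . . . . . . . . . .
    . . . . . . . . . .
    . . . . . X . . . .
    . . . . . . . . . .
    . . . . . . . . . .
    . . . . . . . . . .
    . . . . . . . . . .
    . . . . . . . . . .
    . . . . . . . . . .
T4:
  2·area = 20
  edge (16, 10)→(12, 0): d=(-4,-10) top-left  bias=+0
  edge (12, 0)→(14, 0): d=(2,0) top-left  bias=+0
  edge (14, 0)→(16, 10): d=(2,10) right/bottom  bias=-1
    (6,0)@(13, 1): e=[6,2,12] → X
    (7,0)@(15, 1): e=[26,2,-8] → .
    (6,1)@(13, 3): e=[-2,6,16] → .
    (7,2)@(15, 5): e=[10,10,0] → .  [on edge]
    (7,3)@(15, 7): e=[2,14,4] → X
    (8,3)@(17, 7): e=[22,14,-16] → .
    (7,4)@(15, 9): e=[-6,18,8] → .
    (8,7)@(17, 15): e=[-10,30,0] → .  [on edge]
  covered (2 px):
    . . . . . . X . . .
    . . . . . . . . . .
    . . . . . . . . . .
    . . . . . . . X . .
    . . . . . . . . . .
    . . . . . . . . . .
    . . . . . . . . . .
    . . . . . . . . . .
    . . . . . . . . . .

Result: 45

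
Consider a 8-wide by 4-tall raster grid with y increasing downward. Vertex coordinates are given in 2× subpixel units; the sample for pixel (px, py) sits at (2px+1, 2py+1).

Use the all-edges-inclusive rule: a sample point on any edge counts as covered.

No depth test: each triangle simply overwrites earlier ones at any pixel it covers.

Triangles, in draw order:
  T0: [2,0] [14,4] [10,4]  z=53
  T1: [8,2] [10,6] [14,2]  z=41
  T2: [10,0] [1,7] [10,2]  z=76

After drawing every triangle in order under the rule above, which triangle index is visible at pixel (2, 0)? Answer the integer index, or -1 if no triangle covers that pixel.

T0:
  2·area = 16
  edge (2, 0)→(14, 4): d=(12,4) inclusive
  edge (14, 4)→(10, 4): d=(-4,0) inclusive
  edge (10, 4)→(2, 0): d=(-8,-4) inclusive
    (2,0)@(5, 1): e=[0,12,4] → #  [on edge]
    (3,0)@(7, 1): e=[-8,12,12] → ·
    (2,1)@(5, 3): e=[24,4,-12] → ·
    (4,1)@(9, 3): e=[8,4,4] → #
    (5,1)@(11, 3): e=[0,4,12] → #  [on edge]
    (6,1)@(13, 3): e=[-8,4,20] → ·
    (4,2)@(9, 5): e=[32,-4,-12] → ·
    (5,2)@(11, 5): e=[24,-4,-4] → ·
  covered (3 px):
    · · # · · · · ·
    · · · · # # · ·
    · · · · · · · ·
    · · · · · · · ·
T1:
  2·area = 24  (B↔C swapped to make it positive)
  edge (8, 2)→(14, 2): d=(6,0) inclusive
  edge (14, 2)→(10, 6): d=(-4,4) inclusive
  edge (10, 6)→(8, 2): d=(-2,-4) inclusive
    (7,0)@(15, 1): e=[-6,0,30] → ·  [on edge]
    (4,1)@(9, 3): e=[6,16,2] → #
    (5,1)@(11, 3): e=[6,8,10] → #
    (6,1)@(13, 3): e=[6,0,18] → #  [on edge]
    (7,1)@(15, 3): e=[6,-8,26] → ·
    (4,2)@(9, 5): e=[18,8,-2] → ·
    (5,2)@(11, 5): e=[18,0,6] → #  [on edge]
    (6,2)@(13, 5): e=[18,-8,14] → ·
    (4,3)@(9, 7): e=[30,0,-6] → ·  [on edge]
    (5,3)@(11, 7): e=[30,-8,2] → ·
  covered (4 px):
    · · · · · · · ·
    · · · · # # # ·
    · · · · · # · ·
    · · · · · · · ·
T2:
  2·area = 18  (B↔C swapped to make it positive)
  edge (10, 0)→(10, 2): d=(0,2) inclusive
  edge (10, 2)→(1, 7): d=(-9,5) inclusive
  edge (1, 7)→(10, 0): d=(9,-7) inclusive
    (4,0)@(9, 1): e=[2,14,2] → #
    (5,0)@(11, 1): e=[-2,4,16] → ·
    (3,1)@(7, 3): e=[6,6,6] → #
    (4,1)@(9, 3): e=[2,-4,20] → ·
    (3,2)@(7, 5): e=[6,-12,24] → ·
    (0,3)@(1, 7): e=[18,0,0] → #  [on edge]
    (1,3)@(3, 7): e=[14,-10,14] → ·
  covered (3 px):
    · · · · # · · ·
    · · · # · · · ·
    · · · · · · · ·
    # · · · · · · ·

Z-buffer (winner per pixel, '.' = empty):
  . . 0 . 2 . . .
  . . . 2 1 1 1 .
  . . . . . 1 . .
  2 . . . . . . .

Final: 0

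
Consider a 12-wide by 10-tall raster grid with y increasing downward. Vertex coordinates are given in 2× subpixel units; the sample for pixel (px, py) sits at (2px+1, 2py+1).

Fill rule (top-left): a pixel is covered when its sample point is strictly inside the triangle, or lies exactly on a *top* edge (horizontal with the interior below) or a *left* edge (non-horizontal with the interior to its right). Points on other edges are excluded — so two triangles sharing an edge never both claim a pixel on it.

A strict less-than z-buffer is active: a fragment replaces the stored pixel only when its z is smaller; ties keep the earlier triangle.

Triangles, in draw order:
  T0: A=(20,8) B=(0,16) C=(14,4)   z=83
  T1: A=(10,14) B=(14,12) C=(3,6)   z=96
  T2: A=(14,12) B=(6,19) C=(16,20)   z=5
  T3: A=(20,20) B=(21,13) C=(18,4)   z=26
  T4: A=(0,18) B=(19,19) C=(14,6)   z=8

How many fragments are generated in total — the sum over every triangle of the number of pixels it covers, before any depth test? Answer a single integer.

T0:
  2·area = 128
  edge (20, 8)→(0, 16): d=(-20,8) right/bottom  bias=-1
  edge (0, 16)→(14, 4): d=(14,-12) top-left  bias=+0
  edge (14, 4)→(20, 8): d=(6,4) right/bottom  bias=-1
    (6,2)@(13, 5): e=[116,2,10] → █
    (7,2)@(15, 5): e=[100,26,2] → █
    (8,2)@(17, 5): e=[84,50,-6] → ·
    (5,3)@(11, 7): e=[92,6,30] → █
    (8,3)@(17, 7): e=[44,78,6] → █
    (9,3)@(19, 7): e=[28,102,-2] → ·
    (4,4)@(9, 9): e=[68,10,50] → █
    (9,4)@(19, 9): e=[-12,130,10] → ·
    (3,5)@(7, 11): e=[44,14,70] → █
    (6,5)@(13, 11): e=[-4,86,46] → ·
    (7,5)@(15, 11): e=[-20,110,38] → ·
    (8,5)@(17, 11): e=[-36,134,30] → ·
  covered (16 px):
    · · · · · · · · · · · ·
    · · · · · · · · · · · ·
    · · · · · · █ █ · · · ·
    · · · · · █ █ █ █ · · ·
    · · · · █ █ █ █ █ · · ·
    · · · █ █ █ · · · · · ·
    · · █ █ · · · · · · · ·
    · · · · · · · · · · · ·
    · · · · · · · · · · · ·
    · · · · · · · · · · · ·
T1:
  2·area = 46  (B↔C swapped to make it positive)
  edge (10, 14)→(3, 6): d=(-7,-8) top-left  bias=+0
  edge (3, 6)→(14, 12): d=(11,6) right/bottom  bias=-1
  edge (14, 12)→(10, 14): d=(-4,2) right/bottom  bias=-1
    (3,4)@(7, 9): e=[11,9,26] → █
    (4,4)@(9, 9): e=[27,-3,22] → ·
    (3,5)@(7, 11): e=[-3,31,18] → ·
    (4,5)@(9, 11): e=[13,19,14] → █
    (5,5)@(11, 11): e=[29,7,10] → █
    (6,5)@(13, 11): e=[45,-5,6] → ·
    (4,6)@(9, 13): e=[-1,41,6] → ·
    (5,6)@(11, 13): e=[15,29,2] → █
    (6,6)@(13, 13): e=[31,17,-2] → ·
    (5,7)@(11, 15): e=[1,51,-6] → ·
  covered (4 px):
    · · · · · · · · · · · ·
    · · · · · · · · · · · ·
    · · · · · · · · · · · ·
    · · · · · · · · · · · ·
    · · · █ · · · · · · · ·
    · · · · █ █ · · · · · ·
    · · · · · █ · · · · · ·
    · · · · · · · · · · · ·
    · · · · · · · · · · · ·
    · · · · · · · · · · · ·
T2:
  2·area = 78  (B↔C swapped to make it positive)
  edge (14, 12)→(16, 20): d=(2,8) right/bottom  bias=-1
  edge (16, 20)→(6, 19): d=(-10,-1) top-left  bias=+0
  edge (6, 19)→(14, 12): d=(8,-7) top-left  bias=+0
    (6,6)@(13, 13): e=[10,67,1] → █
    (7,6)@(15, 13): e=[-6,69,15] → ·
    (5,7)@(11, 15): e=[30,45,3] → █
    (7,7)@(15, 15): e=[-2,49,31] → ·
    (4,8)@(9, 17): e=[50,23,5] → █
    (7,8)@(15, 17): e=[2,29,47] → █
    (8,8)@(17, 17): e=[-14,31,61] → ·
    (3,9)@(7, 19): e=[70,1,7] → █
    (8,9)@(17, 19): e=[-10,11,77] → ·
  covered (12 px):
    · · · · · · · · · · · ·
    · · · · · · · · · · · ·
    · · · · · · · · · · · ·
    · · · · · · · · · · · ·
    · · · · · · · · · · · ·
    · · · · · · · · · · · ·
    · · · · · · █ · · · · ·
    · · · · · █ █ · · · · ·
    · · · · █ █ █ █ · · · ·
    · · · █ █ █ █ █ · · · ·
T3:
  2·area = 30  (B↔C swapped to make it positive)
  edge (20, 20)→(18, 4): d=(-2,-16) top-left  bias=+0
  edge (18, 4)→(21, 13): d=(3,9) right/bottom  bias=-1
  edge (21, 13)→(20, 20): d=(-1,7) right/bottom  bias=-1
    (8,0)@(17, 1): e=[-10,0,40] → ·  [on edge]
    (9,3)@(19, 7): e=[10,0,20] → ·  [on edge]
    (9,4)@(19, 9): e=[6,6,18] → █
    (10,4)@(21, 9): e=[38,-12,4] → ·
    (9,5)@(19, 11): e=[2,12,16] → █
    (10,5)@(21, 11): e=[34,-6,2] → ·
    (9,6)@(19, 13): e=[-2,18,14] → ·
    (10,6)@(21, 13): e=[30,0,0] → ·  [on edge]
    (11,9)@(23, 19): e=[50,0,-20] → ·  [on edge]
  covered (2 px):
    · · · · · · · · · · · ·
    · · · · · · · · · · · ·
    · · · · · · · · · · · ·
    · · · · · · · · · · · ·
    · · · · · · · · · █ · ·
    · · · · · · · · · █ · ·
    · · · · · · · · · · · ·
    · · · · · · · · · · · ·
    · · · · · · · · · · · ·
    · · · · · · · · · · · ·
T4:
  2·area = 242  (B↔C swapped to make it positive)
  edge (0, 18)→(14, 6): d=(14,-12) top-left  bias=+0
  edge (14, 6)→(19, 19): d=(5,13) right/bottom  bias=-1
  edge (19, 19)→(0, 18): d=(-19,-1) top-left  bias=+0
    (6,3)@(13, 7): e=[2,18,222] → █
    (7,3)@(15, 7): e=[26,-8,224] → ·
    (5,4)@(11, 9): e=[6,54,182] → █
    (7,4)@(15, 9): e=[54,2,186] → █
    (8,4)@(17, 9): e=[78,-24,188] → ·
    (4,5)@(9, 11): e=[10,90,142] → █
    (8,5)@(17, 11): e=[106,-14,150] → ·
    (3,6)@(7, 13): e=[14,126,102] → █
    (8,6)@(17, 13): e=[134,-4,112] → ·
    (2,7)@(5, 15): e=[18,162,62] → █
    (8,7)@(17, 15): e=[162,6,74] → █
    (9,7)@(19, 15): e=[186,-20,76] → ·
    (9,9)@(19, 19): e=[242,0,0] → ·  [on edge]
  covered (28 px):
    · · · · · · · · · · · ·
    · · · · · · · · · · · ·
    · · · · · · · · · · · ·
    · · · · · · █ · · · · ·
    · · · · · █ █ █ · · · ·
    · · · · █ █ █ █ · · · ·
    · · · █ █ █ █ █ · · · ·
    · · █ █ █ █ █ █ █ · · ·
    · █ █ █ █ █ █ █ █ · · ·
    · · · · · · · · · · · ·

Answer: 62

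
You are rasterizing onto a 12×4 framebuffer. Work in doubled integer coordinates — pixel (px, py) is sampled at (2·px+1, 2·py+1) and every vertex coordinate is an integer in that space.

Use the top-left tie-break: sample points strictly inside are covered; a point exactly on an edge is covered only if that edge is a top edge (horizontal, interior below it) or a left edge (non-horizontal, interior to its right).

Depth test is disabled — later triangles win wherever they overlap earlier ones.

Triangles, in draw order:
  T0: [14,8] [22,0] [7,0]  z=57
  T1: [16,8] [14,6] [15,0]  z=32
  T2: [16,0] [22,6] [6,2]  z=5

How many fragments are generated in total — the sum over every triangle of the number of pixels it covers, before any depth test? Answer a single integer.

T0:
  2·area = 120  (B↔C swapped to make it positive)
  edge (14, 8)→(7, 0): d=(-7,-8) top-left  bias=+0
  edge (7, 0)→(22, 0): d=(15,0) top-left  bias=+0
  edge (22, 0)→(14, 8): d=(-8,8) right/bottom  bias=-1
    (4,0)@(9, 1): e=[9,15,96] → X
    (5,0)@(11, 1): e=[25,15,80] → X
    (6,0)@(13, 1): e=[41,15,64] → X
    (7,0)@(15, 1): e=[57,15,48] → X
    (8,0)@(17, 1): e=[73,15,32] → X
    (9,0)@(19, 1): e=[89,15,16] → X
    (10,0)@(21, 1): e=[105,15,0] → .  [on edge]
    (4,1)@(9, 3): e=[-5,45,80] → .
    (5,1)@(11, 3): e=[11,45,64] → X
    (9,1)@(19, 3): e=[75,45,0] → .  [on edge]
    (5,2)@(11, 5): e=[-3,75,48] → .
    (6,2)@(13, 5): e=[13,75,32] → X
    (8,2)@(17, 5): e=[45,75,0] → .  [on edge]
    (7,3)@(15, 7): e=[15,105,0] → .  [on edge]
  covered (12 px):
    . . . . X X X X X X . .
    . . . . . X X X X . . .
    . . . . . . X X . . . .
    . . . . . . . . . . . .
T1:
  2·area = 14
  edge (16, 8)→(14, 6): d=(-2,-2) top-left  bias=+0
  edge (14, 6)→(15, 0): d=(1,-6) top-left  bias=+0
  edge (15, 0)→(16, 8): d=(1,8) right/bottom  bias=-1
    (4,0)@(9, 1): e=[0,-35,49] → .  [on edge]
    (7,0)@(15, 1): e=[12,1,1] → X
    (8,0)@(17, 1): e=[16,13,-15] → .
    (5,1)@(11, 3): e=[0,-21,35] → .  [on edge]
    (7,1)@(15, 3): e=[8,3,3] → X
    (8,1)@(17, 3): e=[12,15,-13] → .
    (6,2)@(13, 5): e=[0,-7,21] → .  [on edge]
    (7,2)@(15, 5): e=[4,5,5] → X
    (8,2)@(17, 5): e=[8,17,-11] → .
    (7,3)@(15, 7): e=[0,7,7] → X  [on edge]
    (8,3)@(17, 7): e=[4,19,-9] → .
  covered (4 px):
    . . . . . . . X . . . .
    . . . . . . . X . . . .
    . . . . . . . X . . . .
    . . . . . . . X . . . .
T2:
  2·area = 72
  edge (16, 0)→(22, 6): d=(6,6) right/bottom  bias=-1
  edge (22, 6)→(6, 2): d=(-16,-4) top-left  bias=+0
  edge (6, 2)→(16, 0): d=(10,-2) top-left  bias=+0
    (5,0)@(11, 1): e=[36,36,0] → X  [on edge]
    (6,0)@(13, 1): e=[24,44,4] → X
    (7,0)@(15, 1): e=[12,52,8] → X
    (8,0)@(17, 1): e=[0,60,12] → .  [on edge]
    (0,1)@(1, 3): e=[108,-36,0] → .  [on edge]
    (5,1)@(11, 3): e=[48,4,20] → X
    (8,1)@(17, 3): e=[12,28,32] → X
    (9,1)@(19, 3): e=[0,36,36] → .  [on edge]
    (5,2)@(11, 5): e=[60,-28,40] → .
    (6,2)@(13, 5): e=[48,-20,44] → .
    (7,2)@(15, 5): e=[36,-12,48] → .
    (8,2)@(17, 5): e=[24,-4,52] → .
    (10,2)@(21, 5): e=[0,12,60] → .  [on edge]
    (11,3)@(23, 7): e=[0,-12,84] → .  [on edge]
  covered (8 px):
    . . . . . X X X . . . .
    . . . . . X X X X . . .
    . . . . . . . . . X . .
    . . . . . . . . . . . .

Result: 24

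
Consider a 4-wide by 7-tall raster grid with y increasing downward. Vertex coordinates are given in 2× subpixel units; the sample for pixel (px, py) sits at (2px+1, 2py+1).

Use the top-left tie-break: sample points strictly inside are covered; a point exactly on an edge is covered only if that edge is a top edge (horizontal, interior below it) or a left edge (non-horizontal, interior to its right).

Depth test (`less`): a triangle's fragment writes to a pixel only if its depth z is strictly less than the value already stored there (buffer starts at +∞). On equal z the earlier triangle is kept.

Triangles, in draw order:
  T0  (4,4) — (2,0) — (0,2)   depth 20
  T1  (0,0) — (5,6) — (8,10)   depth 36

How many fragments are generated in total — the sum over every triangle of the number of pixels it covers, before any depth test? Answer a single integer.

T0:
  2·area = 12  (B↔C swapped to make it positive)
  edge (4, 4)→(0, 2): d=(-4,-2) top-left  bias=+0
  edge (0, 2)→(2, 0): d=(2,-2) top-left  bias=+0
  edge (2, 0)→(4, 4): d=(2,4) right/bottom  bias=-1
    (0,0)@(1, 1): e=[6,0,6] → X  [on edge]
    (1,0)@(3, 1): e=[10,4,-2] → .
    (0,1)@(1, 3): e=[-2,4,10] → .
    (1,1)@(3, 3): e=[2,8,2] → X
    (2,1)@(5, 3): e=[6,12,-6] → .
    (1,2)@(3, 5): e=[-6,12,6] → .
  covered (2 px):
    X . . .
    . X . .
    . . . .
    . . . .
    . . . .
    . . . .
    . . . .
T1:
  2·area = 2
  edge (0, 0)→(5, 6): d=(5,6) right/bottom  bias=-1
  edge (5, 6)→(8, 10): d=(3,4) right/bottom  bias=-1
  edge (8, 10)→(0, 0): d=(-8,-10) top-left  bias=+0
  covered (0 px):
    . . . .
    . . . .
    . . . .
    . . . .
    . . . .
    . . . .
    . . . .

Result: 2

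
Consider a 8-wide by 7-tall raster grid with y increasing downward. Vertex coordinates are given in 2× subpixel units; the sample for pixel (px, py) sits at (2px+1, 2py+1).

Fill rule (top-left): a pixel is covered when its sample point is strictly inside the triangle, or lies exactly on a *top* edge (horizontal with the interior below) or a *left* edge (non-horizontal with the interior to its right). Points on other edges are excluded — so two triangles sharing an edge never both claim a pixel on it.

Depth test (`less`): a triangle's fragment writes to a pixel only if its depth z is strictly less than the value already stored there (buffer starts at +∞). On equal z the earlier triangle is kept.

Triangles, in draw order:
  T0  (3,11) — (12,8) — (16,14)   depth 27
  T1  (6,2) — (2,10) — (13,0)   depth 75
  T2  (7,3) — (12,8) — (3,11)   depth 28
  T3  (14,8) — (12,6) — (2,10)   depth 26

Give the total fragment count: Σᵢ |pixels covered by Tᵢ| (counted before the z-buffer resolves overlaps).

T0:
  2·area = 66
  edge (3, 11)→(12, 8): d=(9,-3) top-left  bias=+0
  edge (12, 8)→(16, 14): d=(4,6) right/bottom  bias=-1
  edge (16, 14)→(3, 11): d=(-13,-3) top-left  bias=+0
    (7,3)@(15, 7): e=[0,-22,88] → ·  [on edge]
    (4,4)@(9, 9): e=[0,22,44] → █  [on edge]
    (5,4)@(11, 9): e=[6,10,50] → █
    (6,4)@(13, 9): e=[12,-2,56] → ·
    (1,5)@(3, 11): e=[0,66,0] → █  [on edge]
    (2,5)@(5, 11): e=[6,54,6] → █
    (3,5)@(7, 11): e=[12,42,12] → █
    (6,5)@(13, 11): e=[30,6,30] → █
    (7,5)@(15, 11): e=[36,-6,36] → ·
    (1,6)@(3, 13): e=[18,74,-26] → ·
    (2,6)@(5, 13): e=[24,62,-20] → ·
    (3,6)@(7, 13): e=[30,50,-14] → ·
  covered (10 px):
    · · · · · · · ·
    · · · · · · · ·
    · · · · · · · ·
    · · · · · · · ·
    · · · · █ █ · ·
    · █ █ █ █ █ █ ·
    · · · · · · █ █
T1:
  2·area = 48  (B↔C swapped to make it positive)
  edge (6, 2)→(13, 0): d=(7,-2) top-left  bias=+0
  edge (13, 0)→(2, 10): d=(-11,10) right/bottom  bias=-1
  edge (2, 10)→(6, 2): d=(4,-8) top-left  bias=+0
    (5,0)@(11, 1): e=[3,9,36] → █
    (6,0)@(13, 1): e=[7,-11,52] → ·
    (3,1)@(7, 3): e=[9,27,12] → █
    (4,1)@(9, 3): e=[13,7,28] → █
    (5,1)@(11, 3): e=[17,-13,44] → ·
    (2,2)@(5, 5): e=[19,25,4] → █
    (4,2)@(9, 5): e=[27,-15,36] → ·
    (2,3)@(5, 7): e=[33,3,12] → █
    (3,3)@(7, 7): e=[37,-17,28] → ·
    (1,4)@(3, 9): e=[43,1,4] → █
    (2,4)@(5, 9): e=[47,-19,20] → ·
    (1,5)@(3, 11): e=[57,-21,12] → ·
  covered (7 px):
    · · · · · █ · ·
    · · · █ █ · · ·
    · · █ █ · · · ·
    · · █ · · · · ·
    · █ · · · · · ·
    · · · · · · · ·
    · · · · · · · ·
T2:
  2·area = 60
  edge (7, 3)→(12, 8): d=(5,5) right/bottom  bias=-1
  edge (12, 8)→(3, 11): d=(-9,3) right/bottom  bias=-1
  edge (3, 11)→(7, 3): d=(4,-8) top-left  bias=+0
    (2,0)@(5, 1): e=[0,84,-24] → ·  [on edge]
    (3,1)@(7, 3): e=[0,60,0] → ·  [on edge]
    (3,2)@(7, 5): e=[10,42,8] → █
    (4,2)@(9, 5): e=[0,36,24] → ·  [on edge]
    (2,3)@(5, 7): e=[30,30,0] → █  [on edge]
    (4,3)@(9, 7): e=[10,18,32] → █
    (5,3)@(11, 7): e=[0,12,48] → ·  [on edge]
    (7,3)@(15, 7): e=[-20,0,80] → ·  [on edge]
    (2,4)@(5, 9): e=[40,12,8] → █
    (4,4)@(9, 9): e=[20,0,40] → ·  [on edge]
    (6,4)@(13, 9): e=[0,-12,72] → ·  [on edge]
    (1,5)@(3, 11): e=[60,0,0] → ·  [on edge]
    (7,5)@(15, 11): e=[0,-36,96] → ·  [on edge]
  covered (6 px):
    · · · · · · · ·
    · · · · · · · ·
    · · · █ · · · ·
    · · █ █ █ · · ·
    · · █ █ · · · ·
    · · · · · · · ·
    · · · · · · · ·
T3:
  2·area = 28  (B↔C swapped to make it positive)
  edge (14, 8)→(2, 10): d=(-12,2) right/bottom  bias=-1
  edge (2, 10)→(12, 6): d=(10,-4) top-left  bias=+0
  edge (12, 6)→(14, 8): d=(2,2) right/bottom  bias=-1
    (3,0)@(7, 1): e=[98,-70,0] → ·  [on edge]
    (4,1)@(9, 3): e=[70,-42,0] → ·  [on edge]
    (5,2)@(11, 5): e=[42,-14,0] → ·  [on edge]
    (5,3)@(11, 7): e=[18,6,4] → █
    (6,3)@(13, 7): e=[14,14,0] → ·  [on edge]
    (2,4)@(5, 9): e=[6,2,20] → █
    (3,4)@(7, 9): e=[2,10,16] → █
    (4,4)@(9, 9): e=[-2,18,12] → ·
    (5,4)@(11, 9): e=[-6,26,8] → ·
    (7,4)@(15, 9): e=[-14,42,0] → ·  [on edge]
    (2,5)@(5, 11): e=[-18,22,24] → ·
    (3,5)@(7, 11): e=[-22,30,20] → ·
  covered (3 px):
    · · · · · · · ·
    · · · · · · · ·
    · · · · · · · ·
    · · · · · █ · ·
    · · █ █ · · · ·
    · · · · · · · ·
    · · · · · · · ·

Final: 26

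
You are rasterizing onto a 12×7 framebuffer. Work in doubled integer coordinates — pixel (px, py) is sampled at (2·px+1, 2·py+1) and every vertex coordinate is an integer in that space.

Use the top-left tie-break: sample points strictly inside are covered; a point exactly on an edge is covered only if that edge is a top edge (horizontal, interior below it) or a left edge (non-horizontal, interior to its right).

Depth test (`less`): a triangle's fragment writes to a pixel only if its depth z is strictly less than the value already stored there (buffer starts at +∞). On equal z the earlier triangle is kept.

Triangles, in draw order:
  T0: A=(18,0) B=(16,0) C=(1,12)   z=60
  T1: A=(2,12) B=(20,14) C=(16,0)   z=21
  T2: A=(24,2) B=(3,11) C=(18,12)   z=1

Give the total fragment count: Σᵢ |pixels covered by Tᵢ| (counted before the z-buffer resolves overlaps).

T0:
  2·area = 24  (B↔C swapped to make it positive)
  edge (18, 0)→(1, 12): d=(-17,12) right/bottom  bias=-1
  edge (1, 12)→(16, 0): d=(15,-12) top-left  bias=+0
  edge (16, 0)→(18, 0): d=(2,0) top-left  bias=+0
    (7,0)@(15, 1): e=[19,3,2] → █
    (8,0)@(17, 1): e=[-5,27,2] → ·
    (6,1)@(13, 3): e=[9,9,6] → █
    (7,1)@(15, 3): e=[-15,33,6] → ·
    (6,2)@(13, 5): e=[-25,39,10] → ·
    (2,4)@(5, 9): e=[3,3,18] → █
    (3,4)@(7, 9): e=[-21,27,18] → ·
    (2,5)@(5, 11): e=[-31,33,22] → ·
  covered (3 px):
    · · · · · · · █ · · · ·
    · · · · · · █ · · · · ·
    · · · · · · · · · · · ·
    · · · · · · · · · · · ·
    · · █ · · · · · · · · ·
    · · · · · · · · · · · ·
    · · · · · · · · · · · ·
T1:
  2·area = 244  (B↔C swapped to make it positive)
  edge (2, 12)→(16, 0): d=(14,-12) top-left  bias=+0
  edge (16, 0)→(20, 14): d=(4,14) right/bottom  bias=-1
  edge (20, 14)→(2, 12): d=(-18,-2) top-left  bias=+0
    (7,0)@(15, 1): e=[2,18,224] → █
    (8,0)@(17, 1): e=[26,-10,228] → ·
    (6,1)@(13, 3): e=[6,54,184] → █
    (8,1)@(17, 3): e=[54,-2,192] → ·
    (5,2)@(11, 5): e=[10,90,144] → █
    (8,2)@(17, 5): e=[82,6,156] → █
    (9,2)@(19, 5): e=[106,-22,160] → ·
    (4,3)@(9, 7): e=[14,126,104] → █
    (9,3)@(19, 7): e=[134,-14,124] → ·
    (3,4)@(7, 9): e=[18,162,64] → █
    (9,4)@(19, 9): e=[162,-6,88] → ·
    (2,5)@(5, 11): e=[22,198,24] → █
    (5,6)@(11, 13): e=[122,122,0] → █  [on edge]
  covered (31 px):
    · · · · · · · █ · · · ·
    · · · · · · █ █ · · · ·
    · · · · · █ █ █ █ · · ·
    · · · · █ █ █ █ █ · · ·
    · · · █ █ █ █ █ █ · · ·
    · · █ █ █ █ █ █ █ █ · ·
    · · · · · █ █ █ █ █ · ·
T2:
  2·area = 156  (B↔C swapped to make it positive)
  edge (24, 2)→(18, 12): d=(-6,10) right/bottom  bias=-1
  edge (18, 12)→(3, 11): d=(-15,-1) top-left  bias=+0
  edge (3, 11)→(24, 2): d=(21,-9) top-left  bias=+0
    (11,1)@(23, 3): e=[4,140,12] → █
    (8,2)@(17, 5): e=[52,104,0] → █  [on edge]
    (9,2)@(19, 5): e=[32,106,18] → █
    (10,2)@(21, 5): e=[12,108,36] → █
    (11,2)@(23, 5): e=[-8,110,54] → ·
    (6,3)@(13, 7): e=[80,70,6] → █
    (7,3)@(15, 7): e=[60,72,24] → █
    (10,3)@(21, 7): e=[0,78,78] → ·  [on edge]
    (4,4)@(9, 9): e=[108,36,12] → █
    (5,4)@(11, 9): e=[88,38,30] → █
    (10,4)@(21, 9): e=[-12,48,120] → ·
    (1,5)@(3, 11): e=[156,0,0] → █  [on edge]
  covered (22 px):
    · · · · · · · · · · · ·
    · · · · · · · · · · · █
    · · · · · · · · █ █ █ ·
    · · · · · · █ █ █ █ · ·
    · · · · █ █ █ █ █ █ · ·
    · █ █ █ █ █ █ █ █ · · ·
    · · · · · · · · · · · ·

Result: 56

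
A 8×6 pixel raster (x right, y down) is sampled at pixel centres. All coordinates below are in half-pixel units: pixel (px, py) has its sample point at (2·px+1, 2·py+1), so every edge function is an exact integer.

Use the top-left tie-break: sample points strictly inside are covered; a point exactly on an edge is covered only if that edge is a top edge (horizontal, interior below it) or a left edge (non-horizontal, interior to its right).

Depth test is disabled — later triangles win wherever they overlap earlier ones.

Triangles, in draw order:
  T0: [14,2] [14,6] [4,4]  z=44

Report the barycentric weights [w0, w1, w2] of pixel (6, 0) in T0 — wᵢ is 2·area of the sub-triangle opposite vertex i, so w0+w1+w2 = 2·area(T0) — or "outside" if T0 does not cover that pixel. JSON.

T0:
  2·area = 40
  edge (14, 2)→(14, 6): d=(0,4) right/bottom  bias=-1
  edge (14, 6)→(4, 4): d=(-10,-2) top-left  bias=+0
  edge (4, 4)→(14, 2): d=(10,-2) top-left  bias=+0
    (4,1)@(9, 3): e=[20,20,0] → #  [on edge]
    (5,1)@(11, 3): e=[12,24,4] → #
    (6,1)@(13, 3): e=[4,28,8] → #
    (7,1)@(15, 3): e=[-4,32,12] → ·
    (4,2)@(9, 5): e=[20,0,20] → #  [on edge]
    (7,2)@(15, 5): e=[-4,12,32] → ·
    (4,3)@(9, 7): e=[20,-20,40] → ·
    (5,3)@(11, 7): e=[12,-16,44] → ·
    (6,3)@(13, 7): e=[4,-12,48] → ·
  covered (6 px):
    · · · · · · · ·
    · · · · # # # ·
    · · · · # # # ·
    · · · · · · · ·
    · · · · · · · ·
    · · · · · · · ·

Answer: "outside"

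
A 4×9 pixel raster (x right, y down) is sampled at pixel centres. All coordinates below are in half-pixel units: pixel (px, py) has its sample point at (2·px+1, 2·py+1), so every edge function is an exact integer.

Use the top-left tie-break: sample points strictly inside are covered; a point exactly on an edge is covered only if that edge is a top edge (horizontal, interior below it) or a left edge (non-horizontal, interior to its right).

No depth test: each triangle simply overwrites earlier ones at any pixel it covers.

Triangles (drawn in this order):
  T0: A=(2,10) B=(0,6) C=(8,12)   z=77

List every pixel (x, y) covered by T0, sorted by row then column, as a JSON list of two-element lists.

T0:
  2·area = 20
  edge (2, 10)→(0, 6): d=(-2,-4) top-left  bias=+0
  edge (0, 6)→(8, 12): d=(8,6) right/bottom  bias=-1
  edge (8, 12)→(2, 10): d=(-6,-2) top-left  bias=+0
    (0,3)@(1, 7): e=[2,2,16] → #
    (1,3)@(3, 7): e=[10,-10,20] → ·
    (0,4)@(1, 9): e=[-2,18,4] → ·
    (1,4)@(3, 9): e=[6,6,8] → #
    (2,4)@(5, 9): e=[14,-6,12] → ·
    (1,5)@(3, 11): e=[2,22,-4] → ·
    (2,5)@(5, 11): e=[10,10,0] → #  [on edge]
    (3,5)@(7, 11): e=[18,-2,4] → ·
    (2,6)@(5, 13): e=[6,26,-12] → ·
  covered (3 px):
    · · · ·
    · · · ·
    · · · ·
    # · · ·
    · # · ·
    · · # ·
    · · · ·
    · · · ·
    · · · ·

Final: [[0,3],[1,4],[2,5]]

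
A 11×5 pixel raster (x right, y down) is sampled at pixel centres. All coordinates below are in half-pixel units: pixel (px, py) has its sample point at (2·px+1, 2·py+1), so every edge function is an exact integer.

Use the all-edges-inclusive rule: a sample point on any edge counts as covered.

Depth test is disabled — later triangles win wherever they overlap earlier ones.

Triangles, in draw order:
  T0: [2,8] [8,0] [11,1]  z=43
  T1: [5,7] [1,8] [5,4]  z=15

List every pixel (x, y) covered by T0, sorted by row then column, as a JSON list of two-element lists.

T0:
  2·area = 30
  edge (2, 8)→(8, 0): d=(6,-8) inclusive
  edge (8, 0)→(11, 1): d=(3,1) inclusive
  edge (11, 1)→(2, 8): d=(-9,7) inclusive
    (4,0)@(9, 1): e=[14,2,14] → X
    (5,0)@(11, 1): e=[30,0,0] → X  [on edge]
    (6,0)@(13, 1): e=[46,-2,-14] → .
    (3,1)@(7, 3): e=[10,10,10] → X
    (4,1)@(9, 3): e=[26,8,-4] → .
    (5,1)@(11, 3): e=[42,6,-18] → .
    (8,1)@(17, 3): e=[90,0,-60] → .  [on edge]
    (2,2)@(5, 5): e=[6,18,6] → X
    (3,2)@(7, 5): e=[22,16,-8] → .
    (1,3)@(3, 7): e=[2,26,2] → X
    (2,3)@(5, 7): e=[18,24,-12] → .
    (1,4)@(3, 9): e=[14,32,-16] → .
  covered (5 px):
    . . . . X X . . . . .
    . . . X . . . . . . .
    . . X . . . . . . . .
    . X . . . . . . . . .
    . . . . . . . . . . .
T1:
  2·area = 12
  edge (5, 7)→(1, 8): d=(-4,1) inclusive
  edge (1, 8)→(5, 4): d=(4,-4) inclusive
  edge (5, 4)→(5, 7): d=(0,3) inclusive
    (2,0)@(5, 1): e=[24,-12,0] → .  [on edge]
    (2,1)@(5, 3): e=[16,-4,0] → .  [on edge]
    (10,1)@(21, 3): e=[0,60,-48] → .  [on edge]
    (2,2)@(5, 5): e=[8,4,0] → X  [on edge]
    (3,2)@(7, 5): e=[6,12,-6] → .
    (6,2)@(13, 5): e=[0,36,-24] → .  [on edge]
    (1,3)@(3, 7): e=[2,4,6] → X
    (2,3)@(5, 7): e=[0,12,0] → X  [on edge]
    (3,3)@(7, 7): e=[-2,20,-6] → .
    (1,4)@(3, 9): e=[-6,12,6] → .
    (2,4)@(5, 9): e=[-8,20,0] → .  [on edge]
  covered (3 px):
    . . . . . . . . . . .
    . . . . . . . . . . .
    . . X . . . . . . . .
    . X X . . . . . . . .
    . . . . . . . . . . .

Answer: [[4,0],[5,0],[3,1],[2,2],[1,3]]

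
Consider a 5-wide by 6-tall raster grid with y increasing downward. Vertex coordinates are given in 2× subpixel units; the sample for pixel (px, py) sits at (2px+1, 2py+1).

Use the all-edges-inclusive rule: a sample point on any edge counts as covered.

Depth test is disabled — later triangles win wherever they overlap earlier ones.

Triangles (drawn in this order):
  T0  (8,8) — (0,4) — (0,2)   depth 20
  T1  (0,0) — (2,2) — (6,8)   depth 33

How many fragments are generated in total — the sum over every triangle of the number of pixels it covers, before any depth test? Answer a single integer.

T0:
  2·area = 16
  edge (8, 8)→(0, 4): d=(-8,-4) inclusive
  edge (0, 4)→(0, 2): d=(0,-2) inclusive
  edge (0, 2)→(8, 8): d=(8,6) inclusive
    (0,1)@(1, 3): e=[12,2,2] → #
    (1,1)@(3, 3): e=[20,6,-10] → ·
    (0,2)@(1, 5): e=[-4,2,18] → ·
    (1,2)@(3, 5): e=[4,6,6] → #
    (2,2)@(5, 5): e=[12,10,-6] → ·
    (1,3)@(3, 7): e=[-12,6,22] → ·
  covered (2 px):
    · · · · ·
    # · · · ·
    · # · · ·
    · · · · ·
    · · · · ·
    · · · · ·
T1:
  2·area = 4
  edge (0, 0)→(2, 2): d=(2,2) inclusive
  edge (2, 2)→(6, 8): d=(4,6) inclusive
  edge (6, 8)→(0, 0): d=(-6,-8) inclusive
    (0,0)@(1, 1): e=[0,2,2] → #  [on edge]
    (1,0)@(3, 1): e=[-4,-10,18] → ·
    (0,1)@(1, 3): e=[4,10,-10] → ·
    (1,1)@(3, 3): e=[0,-2,6] → ·  [on edge]
    (2,2)@(5, 5): e=[0,-6,10] → ·  [on edge]
    (3,3)@(7, 7): e=[0,-10,14] → ·  [on edge]
    (4,4)@(9, 9): e=[0,-14,18] → ·  [on edge]
  covered (1 px):
    # · · · ·
    · · · · ·
    · · · · ·
    · · · · ·
    · · · · ·
    · · · · ·

Answer: 3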